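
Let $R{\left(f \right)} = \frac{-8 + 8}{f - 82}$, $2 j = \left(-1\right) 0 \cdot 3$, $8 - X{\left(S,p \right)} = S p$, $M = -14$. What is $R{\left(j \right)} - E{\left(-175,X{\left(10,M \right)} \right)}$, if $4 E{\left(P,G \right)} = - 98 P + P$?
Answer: $- \frac{16975}{4} \approx -4243.8$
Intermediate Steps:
$X{\left(S,p \right)} = 8 - S p$
$E{\left(P,G \right)} = - \frac{97 P}{4}$ ($E{\left(P,G \right)} = \frac{- 98 P + P}{4} = \frac{\left(-97\right) P}{4} = - \frac{97 P}{4}$)
$j = 0$ ($j = \frac{\left(-1\right) 0 \cdot 3}{2} = \frac{0 \cdot 3}{2} = \frac{1}{2} \cdot 0 = 0$)
$R{\left(f \right)} = 0$ ($R{\left(f \right)} = \frac{0}{-82 + f} = 0$)
$R{\left(j \right)} - E{\left(-175,X{\left(10,M \right)} \right)} = 0 - \left(- \frac{97}{4}\right) \left(-175\right) = 0 - \frac{16975}{4} = - \frac{16975}{4}$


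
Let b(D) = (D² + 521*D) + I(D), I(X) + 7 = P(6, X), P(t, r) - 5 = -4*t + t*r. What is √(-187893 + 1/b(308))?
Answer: I*√12425022071121234/257154 ≈ 433.47*I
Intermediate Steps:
P(t, r) = 5 - 4*t + r*t (P(t, r) = 5 + (-4*t + t*r) = 5 + (-4*t + r*t) = 5 - 4*t + r*t)
I(X) = -26 + 6*X (I(X) = -7 + (5 - 4*6 + X*6) = -7 + (5 - 24 + 6*X) = -7 + (-19 + 6*X) = -26 + 6*X)
b(D) = -26 + D² + 527*D (b(D) = (D² + 521*D) + (-26 + 6*D) = -26 + D² + 527*D)
√(-187893 + 1/b(308)) = √(-187893 + 1/(-26 + 308² + 527*308)) = √(-187893 + 1/(-26 + 94864 + 162316)) = √(-187893 + 1/257154) = √(-48317436521/257154) = I*√12425022071121234/257154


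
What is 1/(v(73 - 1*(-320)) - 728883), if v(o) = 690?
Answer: -1/728193 ≈ -1.3733e-6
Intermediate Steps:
1/(v(73 - 1*(-320)) - 728883) = 1/(690 - 728883) = 1/(-728193) = -1/728193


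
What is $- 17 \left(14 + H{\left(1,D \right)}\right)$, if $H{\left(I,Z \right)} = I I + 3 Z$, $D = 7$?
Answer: $-612$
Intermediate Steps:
$H{\left(I,Z \right)} = I^{2} + 3 Z$
$- 17 \left(14 + H{\left(1,D \right)}\right) = - 17 \left(14 + \left(1^{2} + 3 \cdot 7\right)\right) = - 17 \left(14 + \left(1 + 21\right)\right) = - 17 \left(14 + 22\right) = \left(-17\right) 36 = -612$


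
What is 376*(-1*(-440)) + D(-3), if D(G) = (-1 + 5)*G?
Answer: 165428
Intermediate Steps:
D(G) = 4*G
376*(-1*(-440)) + D(-3) = 376*(-1*(-440)) + 4*(-3) = 376*440 - 12 = 165440 - 12 = 165428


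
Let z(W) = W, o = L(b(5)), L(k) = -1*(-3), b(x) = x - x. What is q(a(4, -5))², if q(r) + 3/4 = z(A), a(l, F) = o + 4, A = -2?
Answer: 121/16 ≈ 7.5625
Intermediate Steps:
b(x) = 0
L(k) = 3
o = 3
a(l, F) = 7 (a(l, F) = 3 + 4 = 7)
q(r) = -11/4 (q(r) = -¾ - 2 = -11/4)
q(a(4, -5))² = (-11/4)² = 121/16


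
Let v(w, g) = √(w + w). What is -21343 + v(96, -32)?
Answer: -21343 + 8*√3 ≈ -21329.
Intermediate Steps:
v(w, g) = √2*√w (v(w, g) = √(2*w) = √2*√w)
-21343 + v(96, -32) = -21343 + √2*√96 = -21343 + √2*(4*√6) = -21343 + 8*√3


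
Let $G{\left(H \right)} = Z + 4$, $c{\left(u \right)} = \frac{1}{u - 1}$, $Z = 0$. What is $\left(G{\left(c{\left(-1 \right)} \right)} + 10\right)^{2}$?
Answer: $196$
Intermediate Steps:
$c{\left(u \right)} = \frac{1}{-1 + u}$
$G{\left(H \right)} = 4$ ($G{\left(H \right)} = 0 + 4 = 4$)
$\left(G{\left(c{\left(-1 \right)} \right)} + 10\right)^{2} = \left(4 + 10\right)^{2} = 14^{2} = 196$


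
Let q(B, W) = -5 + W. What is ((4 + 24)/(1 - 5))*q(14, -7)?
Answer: 84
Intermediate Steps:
((4 + 24)/(1 - 5))*q(14, -7) = ((4 + 24)/(1 - 5))*(-5 - 7) = (28/(-4))*(-12) = (28*(-¼))*(-12) = -7*(-12) = 84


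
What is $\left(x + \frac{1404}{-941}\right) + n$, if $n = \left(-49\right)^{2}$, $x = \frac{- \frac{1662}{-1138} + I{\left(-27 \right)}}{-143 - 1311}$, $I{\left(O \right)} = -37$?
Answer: $\frac{934034507682}{389256883} \approx 2399.5$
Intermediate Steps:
$x = \frac{10111}{413663}$ ($x = \frac{- \frac{1662}{-1138} - 37}{-143 - 1311} = \frac{\left(-1662\right) \left(- \frac{1}{1138}\right) - 37}{-1454} = \left(\frac{831}{569} - 37\right) \left(- \frac{1}{1454}\right) = \left(- \frac{20222}{569}\right) \left(- \frac{1}{1454}\right) = \frac{10111}{413663} \approx 0.024443$)
$n = 2401$
$\left(x + \frac{1404}{-941}\right) + n = \left(\frac{10111}{413663} + \frac{1404}{-941}\right) + 2401 = \left(\frac{10111}{413663} + 1404 \left(- \frac{1}{941}\right)\right) + 2401 = \left(\frac{10111}{413663} - \frac{1404}{941}\right) + 2401 = - \frac{571268401}{389256883} + 2401 = \frac{934034507682}{389256883}$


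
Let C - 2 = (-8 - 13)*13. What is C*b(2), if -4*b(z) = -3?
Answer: -813/4 ≈ -203.25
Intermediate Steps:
b(z) = ¾ (b(z) = -¼*(-3) = ¾)
C = -271 (C = 2 + (-8 - 13)*13 = 2 - 21*13 = 2 - 273 = -271)
C*b(2) = -271*¾ = -813/4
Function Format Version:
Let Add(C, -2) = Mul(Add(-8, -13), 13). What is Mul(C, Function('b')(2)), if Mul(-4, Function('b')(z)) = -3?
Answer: Rational(-813, 4) ≈ -203.25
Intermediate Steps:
Function('b')(z) = Rational(3, 4) (Function('b')(z) = Mul(Rational(-1, 4), -3) = Rational(3, 4))
C = -271 (C = Add(2, Mul(Add(-8, -13), 13)) = Add(2, Mul(-21, 13)) = Add(2, -273) = -271)
Mul(C, Function('b')(2)) = Mul(-271, Rational(3, 4)) = Rational(-813, 4)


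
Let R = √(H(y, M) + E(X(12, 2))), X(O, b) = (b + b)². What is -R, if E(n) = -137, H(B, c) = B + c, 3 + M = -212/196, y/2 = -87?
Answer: -I*√15439/7 ≈ -17.751*I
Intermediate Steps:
y = -174 (y = 2*(-87) = -174)
X(O, b) = 4*b² (X(O, b) = (2*b)² = 4*b²)
M = -200/49 (M = -3 - 212/196 = -3 - 212*1/196 = -3 - 53/49 = -200/49 ≈ -4.0816)
R = I*√15439/7 (R = √((-174 - 200/49) - 137) = √(-8726/49 - 137) = √(-15439/49) = I*√15439/7 ≈ 17.751*I)
-R = -I*√15439/7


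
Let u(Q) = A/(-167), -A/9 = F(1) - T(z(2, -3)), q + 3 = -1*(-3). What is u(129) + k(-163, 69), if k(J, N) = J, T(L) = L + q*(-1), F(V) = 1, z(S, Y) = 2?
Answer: -27230/167 ≈ -163.05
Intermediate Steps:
q = 0 (q = -3 - 1*(-3) = -3 + 3 = 0)
T(L) = L (T(L) = L + 0*(-1) = L + 0 = L)
A = 9 (A = -9*(1 - 1*2) = -9*(1 - 2) = -9*(-1) = 9)
u(Q) = -9/167 (u(Q) = 9/(-167) = 9*(-1/167) = -9/167)
u(129) + k(-163, 69) = -9/167 - 163 = -27230/167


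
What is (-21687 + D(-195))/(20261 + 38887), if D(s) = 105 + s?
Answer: -7259/19716 ≈ -0.36818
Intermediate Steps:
(-21687 + D(-195))/(20261 + 38887) = (-21687 + (105 - 195))/(20261 + 38887) = (-21687 - 90)/59148 = -21777*1/59148 = -7259/19716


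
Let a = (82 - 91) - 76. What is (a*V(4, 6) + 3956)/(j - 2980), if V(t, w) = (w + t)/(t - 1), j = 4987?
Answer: 11018/6021 ≈ 1.8299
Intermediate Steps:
V(t, w) = (t + w)/(-1 + t)
a = -85 (a = -9 - 76 = -85)
(a*V(4, 6) + 3956)/(j - 2980) = (-85*(4 + 6)/(-1 + 4) + 3956)/(4987 - 2980) = (-85*10/3 + 3956)/2007 = (-85*10/3 + 3956)*(1/2007) = (-850/3 + 3956)*(1/2007) = (11018/3)*(1/2007) = 11018/6021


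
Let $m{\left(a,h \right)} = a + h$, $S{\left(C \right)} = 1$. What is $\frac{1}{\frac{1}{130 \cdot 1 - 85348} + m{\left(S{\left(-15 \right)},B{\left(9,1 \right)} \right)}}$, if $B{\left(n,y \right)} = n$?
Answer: $\frac{85218}{852179} \approx 0.1$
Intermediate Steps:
$\frac{1}{\frac{1}{130 \cdot 1 - 85348} + m{\left(S{\left(-15 \right)},B{\left(9,1 \right)} \right)}} = \frac{1}{\frac{1}{130 \cdot 1 - 85348} + \left(1 + 9\right)} = \frac{1}{\frac{1}{130 - 85348} + 10} = \frac{1}{\frac{1}{-85218} + 10} = \frac{1}{- \frac{1}{85218} + 10} = \frac{1}{\frac{852179}{85218}} = \frac{85218}{852179}$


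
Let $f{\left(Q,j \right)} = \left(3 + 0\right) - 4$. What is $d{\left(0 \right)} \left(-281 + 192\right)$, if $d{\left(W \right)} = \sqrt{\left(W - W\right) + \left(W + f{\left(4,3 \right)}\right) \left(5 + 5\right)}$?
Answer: $- 89 i \sqrt{10} \approx - 281.44 i$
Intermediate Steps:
$f{\left(Q,j \right)} = -1$ ($f{\left(Q,j \right)} = 3 - 4 = -1$)
$d{\left(W \right)} = \sqrt{-10 + 10 W}$ ($d{\left(W \right)} = \sqrt{\left(W - W\right) + \left(W - 1\right) \left(5 + 5\right)} = \sqrt{0 + \left(-1 + W\right) 10} = \sqrt{0 + \left(-10 + 10 W\right)} = \sqrt{-10 + 10 W}$)
$d{\left(0 \right)} \left(-281 + 192\right) = \sqrt{-10 + 10 \cdot 0} \left(-281 + 192\right) = \sqrt{-10 + 0} \left(-89\right) = \sqrt{-10} \left(-89\right) = i \sqrt{10} \left(-89\right) = - 89 i \sqrt{10}$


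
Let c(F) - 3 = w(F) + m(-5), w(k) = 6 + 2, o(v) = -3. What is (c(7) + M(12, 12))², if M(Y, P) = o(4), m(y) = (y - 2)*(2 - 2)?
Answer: 64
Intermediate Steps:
m(y) = 0 (m(y) = (-2 + y)*0 = 0)
w(k) = 8
M(Y, P) = -3
c(F) = 11 (c(F) = 3 + (8 + 0) = 3 + 8 = 11)
(c(7) + M(12, 12))² = (11 - 3)² = 8² = 64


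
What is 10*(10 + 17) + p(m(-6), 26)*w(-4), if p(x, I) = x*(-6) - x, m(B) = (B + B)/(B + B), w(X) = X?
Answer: 298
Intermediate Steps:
m(B) = 1 (m(B) = (2*B)/((2*B)) = (2*B)*(1/(2*B)) = 1)
p(x, I) = -7*x (p(x, I) = -6*x - x = -7*x)
10*(10 + 17) + p(m(-6), 26)*w(-4) = 10*(10 + 17) - 7*1*(-4) = 10*27 - 7*(-4) = 270 + 28 = 298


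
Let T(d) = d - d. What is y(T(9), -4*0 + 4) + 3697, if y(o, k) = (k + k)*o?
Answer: 3697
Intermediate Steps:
T(d) = 0
y(o, k) = 2*k*o (y(o, k) = (2*k)*o = 2*k*o)
y(T(9), -4*0 + 4) + 3697 = 2*(-4*0 + 4)*0 + 3697 = 2*(0 + 4)*0 + 3697 = 2*4*0 + 3697 = 0 + 3697 = 3697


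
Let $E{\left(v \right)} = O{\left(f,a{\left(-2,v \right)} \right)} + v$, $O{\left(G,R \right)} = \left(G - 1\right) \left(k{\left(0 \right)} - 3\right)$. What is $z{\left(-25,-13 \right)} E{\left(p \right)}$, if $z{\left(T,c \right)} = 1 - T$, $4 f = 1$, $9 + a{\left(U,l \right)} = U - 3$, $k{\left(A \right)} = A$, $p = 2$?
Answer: $\frac{221}{2} \approx 110.5$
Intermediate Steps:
$a{\left(U,l \right)} = -12 + U$ ($a{\left(U,l \right)} = -9 + \left(U - 3\right) = -9 + \left(-3 + U\right) = -12 + U$)
$f = \frac{1}{4}$ ($f = \frac{1}{4} \cdot 1 = \frac{1}{4} \approx 0.25$)
$O{\left(G,R \right)} = 3 - 3 G$ ($O{\left(G,R \right)} = \left(G - 1\right) \left(0 - 3\right) = \left(-1 + G\right) \left(-3\right) = 3 - 3 G$)
$E{\left(v \right)} = \frac{9}{4} + v$ ($E{\left(v \right)} = \left(3 - \frac{3}{4}\right) + v = \frac{9}{4} + v$)
$z{\left(-25,-13 \right)} E{\left(p \right)} = \left(1 - -25\right) \left(\frac{9}{4} + 2\right) = \left(1 + 25\right) \frac{17}{4} = 26 \cdot \frac{17}{4} = \frac{221}{2}$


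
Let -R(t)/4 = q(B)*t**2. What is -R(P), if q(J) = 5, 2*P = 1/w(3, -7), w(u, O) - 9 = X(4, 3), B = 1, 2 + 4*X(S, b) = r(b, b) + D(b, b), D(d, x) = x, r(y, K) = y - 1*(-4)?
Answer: 5/121 ≈ 0.041322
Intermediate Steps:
r(y, K) = 4 + y (r(y, K) = y + 4 = 4 + y)
X(S, b) = 1/2 + b/2 (X(S, b) = -1/2 + ((4 + b) + b)/4 = -1/2 + (4 + 2*b)/4 = -1/2 + (1 + b/2) = 1/2 + b/2)
w(u, O) = 11 (w(u, O) = 9 + (1/2 + (1/2)*3) = 9 + (1/2 + 3/2) = 9 + 2 = 11)
P = 1/22 (P = (1/2)/11 = (1/2)*(1/11) = 1/22 ≈ 0.045455)
R(t) = -20*t**2
-R(P) = -(-20)*(1/22)**2 = -(-20)/484 = -1*(-5/121) = 5/121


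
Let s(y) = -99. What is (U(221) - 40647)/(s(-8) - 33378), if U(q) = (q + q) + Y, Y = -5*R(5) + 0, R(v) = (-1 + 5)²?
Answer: 40285/33477 ≈ 1.2034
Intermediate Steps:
R(v) = 16 (R(v) = 4² = 16)
Y = -80 (Y = -5*16 + 0 = -80 + 0 = -80)
U(q) = -80 + 2*q (U(q) = (q + q) - 80 = 2*q - 80 = -80 + 2*q)
(U(221) - 40647)/(s(-8) - 33378) = ((-80 + 2*221) - 40647)/(-99 - 33378) = ((-80 + 442) - 40647)/(-33477) = (362 - 40647)*(-1/33477) = -40285*(-1/33477) = 40285/33477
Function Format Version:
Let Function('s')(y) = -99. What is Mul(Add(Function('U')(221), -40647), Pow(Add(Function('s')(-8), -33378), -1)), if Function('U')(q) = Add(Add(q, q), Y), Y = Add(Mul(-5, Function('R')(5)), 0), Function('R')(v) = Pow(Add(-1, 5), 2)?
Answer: Rational(40285, 33477) ≈ 1.2034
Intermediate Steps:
Function('R')(v) = 16 (Function('R')(v) = Pow(4, 2) = 16)
Y = -80 (Y = Add(Mul(-5, 16), 0) = Add(-80, 0) = -80)
Function('U')(q) = Add(-80, Mul(2, q)) (Function('U')(q) = Add(Add(q, q), -80) = Add(Mul(2, q), -80) = Add(-80, Mul(2, q)))
Mul(Add(Function('U')(221), -40647), Pow(Add(Function('s')(-8), -33378), -1)) = Mul(Add(Add(-80, Mul(2, 221)), -40647), Pow(Add(-99, -33378), -1)) = Mul(Add(Add(-80, 442), -40647), Pow(-33477, -1)) = Mul(Add(362, -40647), Rational(-1, 33477)) = Mul(-40285, Rational(-1, 33477)) = Rational(40285, 33477)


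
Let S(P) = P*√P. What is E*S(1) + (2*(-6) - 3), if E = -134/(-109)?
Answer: -1501/109 ≈ -13.771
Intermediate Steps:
E = 134/109 (E = -134*(-1/109) = 134/109 ≈ 1.2294)
S(P) = P^(3/2)
E*S(1) + (2*(-6) - 3) = 134*1^(3/2)/109 + (2*(-6) - 3) = (134/109)*1 + (-12 - 3) = 134/109 - 15 = -1501/109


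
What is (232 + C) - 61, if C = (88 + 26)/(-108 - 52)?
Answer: 13623/80 ≈ 170.29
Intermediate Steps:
C = -57/80 (C = 114/(-160) = 114*(-1/160) = -57/80 ≈ -0.71250)
(232 + C) - 61 = (232 - 57/80) - 61 = 18503/80 - 61 = 13623/80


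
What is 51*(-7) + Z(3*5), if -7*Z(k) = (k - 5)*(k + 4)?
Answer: -2689/7 ≈ -384.14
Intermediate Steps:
Z(k) = -(-5 + k)*(4 + k)/7 (Z(k) = -(k - 5)*(k + 4)/7 = -(-5 + k)*(4 + k)/7)
51*(-7) + Z(3*5) = 51*(-7) + (20/7 - (3*5)**2/7 + (3*5)/7) = -357 + (20/7 - 1/7*15**2 + (1/7)*15) = -357 + (20/7 - 1/7*225 + 15/7) = -357 + (20/7 - 225/7 + 15/7) = -357 - 190/7 = -2689/7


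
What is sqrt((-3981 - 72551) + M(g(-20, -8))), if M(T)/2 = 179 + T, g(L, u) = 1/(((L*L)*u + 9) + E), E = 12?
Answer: 2*I*sqrt(665932157)/187 ≈ 276.0*I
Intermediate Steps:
g(L, u) = 1/(21 + u*L**2) (g(L, u) = 1/(((L*L)*u + 9) + 12) = 1/((L**2*u + 9) + 12) = 1/((u*L**2 + 9) + 12) = 1/((9 + u*L**2) + 12) = 1/(21 + u*L**2))
M(T) = 358 + 2*T (M(T) = 2*(179 + T) = 358 + 2*T)
sqrt((-3981 - 72551) + M(g(-20, -8))) = sqrt((-3981 - 72551) + (358 + 2/(21 - 8*(-20)**2))) = sqrt(-76532 + (358 + 2/(21 - 8*400))) = sqrt(-76532 + (358 + 2/(21 - 3200))) = sqrt(-76532 + (358 + 2/(-3179))) = sqrt(-76532 + (358 + 2*(-1/3179))) = sqrt(-76532 + (358 - 2/3179)) = sqrt(-76532 + 1138080/3179) = sqrt(-242157148/3179) = 2*I*sqrt(665932157)/187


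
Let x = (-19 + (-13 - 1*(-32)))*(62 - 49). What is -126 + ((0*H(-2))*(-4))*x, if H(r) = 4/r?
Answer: -126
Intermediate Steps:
x = 0 (x = (-19 + (-13 + 32))*13 = (-19 + 19)*13 = 0*13 = 0)
-126 + ((0*H(-2))*(-4))*x = -126 + ((0*(4/(-2)))*(-4))*0 = -126 + ((0*(4*(-1/2)))*(-4))*0 = -126 + ((0*(-2))*(-4))*0 = -126 + (0*(-4))*0 = -126 + 0*0 = -126 + 0 = -126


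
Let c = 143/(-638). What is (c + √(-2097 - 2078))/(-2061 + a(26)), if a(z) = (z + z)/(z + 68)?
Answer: 611/5616778 - 235*I*√167/96841 ≈ 0.00010878 - 0.031359*I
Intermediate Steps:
c = -13/58 (c = 143*(-1/638) = -13/58 ≈ -0.22414)
a(z) = 2*z/(68 + z) (a(z) = (2*z)/(68 + z) = 2*z/(68 + z))
(c + √(-2097 - 2078))/(-2061 + a(26)) = (-13/58 + √(-2097 - 2078))/(-2061 + 2*26/(68 + 26)) = (-13/58 + √(-4175))/(-2061 + 2*26/94) = (-13/58 + 5*I*√167)/(-2061 + 2*26*(1/94)) = (-13/58 + 5*I*√167)/(-2061 + 26/47) = (-13/58 + 5*I*√167)/(-96841/47) = (-13/58 + 5*I*√167)*(-47/96841) = 611/5616778 - 235*I*√167/96841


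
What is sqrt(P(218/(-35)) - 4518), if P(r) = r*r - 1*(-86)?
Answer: 6*I*sqrt(149491)/35 ≈ 66.281*I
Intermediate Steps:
P(r) = 86 + r**2 (P(r) = r**2 + 86 = 86 + r**2)
sqrt(P(218/(-35)) - 4518) = sqrt((86 + (218/(-35))**2) - 4518) = sqrt((86 + (218*(-1/35))**2) - 4518) = sqrt((86 + (-218/35)**2) - 4518) = sqrt((86 + 47524/1225) - 4518) = sqrt(152874/1225 - 4518) = sqrt(-5381676/1225) = 6*I*sqrt(149491)/35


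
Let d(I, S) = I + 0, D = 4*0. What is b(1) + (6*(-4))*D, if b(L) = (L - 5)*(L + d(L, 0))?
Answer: -8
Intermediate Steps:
D = 0
d(I, S) = I
b(L) = 2*L*(-5 + L) (b(L) = (L - 5)*(L + L) = (-5 + L)*(2*L) = 2*L*(-5 + L))
b(1) + (6*(-4))*D = 2*1*(-5 + 1) + (6*(-4))*0 = 2*1*(-4) - 24*0 = -8 + 0 = -8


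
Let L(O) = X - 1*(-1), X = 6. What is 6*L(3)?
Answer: 42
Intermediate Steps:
L(O) = 7 (L(O) = 6 - 1*(-1) = 6 + 1 = 7)
6*L(3) = 6*7 = 42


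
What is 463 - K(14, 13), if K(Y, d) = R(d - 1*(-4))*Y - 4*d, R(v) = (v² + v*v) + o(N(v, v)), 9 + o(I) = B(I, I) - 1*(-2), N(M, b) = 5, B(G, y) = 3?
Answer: -7521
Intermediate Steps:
o(I) = -4 (o(I) = -9 + (3 - 1*(-2)) = -9 + (3 + 2) = -9 + 5 = -4)
R(v) = -4 + 2*v² (R(v) = (v² + v*v) - 4 = (v² + v²) - 4 = 2*v² - 4 = -4 + 2*v²)
K(Y, d) = -4*d + Y*(-4 + 2*(4 + d)²) (K(Y, d) = (-4 + 2*(d - 1*(-4))²)*Y - 4*d = (-4 + 2*(d + 4)²)*Y - 4*d = (-4 + 2*(4 + d)²)*Y - 4*d = Y*(-4 + 2*(4 + d)²) - 4*d = -4*d + Y*(-4 + 2*(4 + d)²))
463 - K(14, 13) = 463 - (-4*13 + 2*14*(-2 + (4 + 13)²)) = 463 - (-52 + 2*14*(-2 + 17²)) = 463 - (-52 + 2*14*(-2 + 289)) = 463 - (-52 + 2*14*287) = 463 - (-52 + 8036) = 463 - 1*7984 = 463 - 7984 = -7521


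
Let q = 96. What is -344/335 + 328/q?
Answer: 9607/4020 ≈ 2.3898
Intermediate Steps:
-344/335 + 328/q = -344/335 + 328/96 = -344*1/335 + 328*(1/96) = -344/335 + 41/12 = 9607/4020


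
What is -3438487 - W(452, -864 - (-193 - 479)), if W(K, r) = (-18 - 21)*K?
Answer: -3420859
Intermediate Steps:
W(K, r) = -39*K
-3438487 - W(452, -864 - (-193 - 479)) = -3438487 - (-39)*452 = -3438487 - 1*(-17628) = -3438487 + 17628 = -3420859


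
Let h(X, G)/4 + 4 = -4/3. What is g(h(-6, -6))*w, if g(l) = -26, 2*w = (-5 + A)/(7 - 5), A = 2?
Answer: 39/2 ≈ 19.500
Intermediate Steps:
h(X, G) = -64/3 (h(X, G) = -16 + 4*(-4/3) = -16 - 16/3 = -64/3)
w = -3/4 (w = ((-5 + 2)/(7 - 5))/2 = (-3/2)/2 = (-3*1/2)/2 = (1/2)*(-3/2) = -3/4 ≈ -0.75000)
g(h(-6, -6))*w = -26*(-3/4) = 39/2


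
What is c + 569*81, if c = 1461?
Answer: 47550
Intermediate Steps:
c + 569*81 = 1461 + 569*81 = 1461 + 46089 = 47550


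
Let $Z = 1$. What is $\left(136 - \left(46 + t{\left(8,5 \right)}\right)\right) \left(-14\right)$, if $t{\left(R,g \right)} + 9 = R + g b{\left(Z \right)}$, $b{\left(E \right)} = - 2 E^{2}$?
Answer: $-1414$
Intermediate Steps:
$t{\left(R,g \right)} = -9 + R - 2 g$ ($t{\left(R,g \right)} = -9 + \left(R + g \left(- 2 \cdot 1^{2}\right)\right) = -9 + \left(R + g \left(\left(-2\right) 1\right)\right) = -9 + \left(R + g \left(-2\right)\right) = -9 + \left(R - 2 g\right) = -9 + R - 2 g$)
$\left(136 - \left(46 + t{\left(8,5 \right)}\right)\right) \left(-14\right) = \left(136 - \left(45 - 10\right)\right) \left(-14\right) = \left(136 - 35\right) \left(-14\right) = 101 \left(-14\right) = -1414$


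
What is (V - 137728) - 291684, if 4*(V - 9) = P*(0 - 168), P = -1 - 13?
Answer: -428815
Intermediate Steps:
P = -14
V = 597 (V = 9 + (-14*(0 - 168))/4 = 9 + (-14*(-168))/4 = 9 + (1/4)*2352 = 9 + 588 = 597)
(V - 137728) - 291684 = (597 - 137728) - 291684 = -137131 - 291684 = -428815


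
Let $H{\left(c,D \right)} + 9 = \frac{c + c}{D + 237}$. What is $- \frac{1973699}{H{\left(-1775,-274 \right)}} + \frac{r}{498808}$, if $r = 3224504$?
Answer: $- \frac{4552001281242}{200583167} \approx -22694.0$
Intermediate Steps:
$H{\left(c,D \right)} = -9 + \frac{2 c}{237 + D}$ ($H{\left(c,D \right)} = -9 + \frac{c + c}{D + 237} = -9 + \frac{2 c}{237 + D}$)
$- \frac{1973699}{H{\left(-1775,-274 \right)}} + \frac{r}{498808} = - \frac{1973699}{\frac{1}{237 - 274} \left(-2133 - -2466 + 2 \left(-1775\right)\right)} + \frac{3224504}{498808} = - \frac{1973699}{\frac{1}{-37} \left(-2133 + 2466 - 3550\right)} + 3224504 \cdot \frac{1}{498808} = - \frac{1973699}{\left(- \frac{1}{37}\right) \left(-3217\right)} + \frac{403063}{62351} = - \frac{1973699}{\frac{3217}{37}} + \frac{403063}{62351} = \left(-1973699\right) \frac{37}{3217} + \frac{403063}{62351} = - \frac{73026863}{3217} + \frac{403063}{62351} = - \frac{4552001281242}{200583167}$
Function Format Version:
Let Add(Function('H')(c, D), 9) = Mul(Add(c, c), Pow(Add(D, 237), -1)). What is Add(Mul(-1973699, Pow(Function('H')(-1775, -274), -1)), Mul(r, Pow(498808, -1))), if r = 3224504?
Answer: Rational(-4552001281242, 200583167) ≈ -22694.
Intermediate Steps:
Function('H')(c, D) = Add(-9, Mul(2, c, Pow(Add(237, D), -1))) (Function('H')(c, D) = Add(-9, Mul(Add(c, c), Pow(Add(D, 237), -1))) = Add(-9, Mul(Mul(2, c), Pow(Add(237, D), -1))) = Add(-9, Mul(2, c, Pow(Add(237, D), -1))))
Add(Mul(-1973699, Pow(Function('H')(-1775, -274), -1)), Mul(r, Pow(498808, -1))) = Add(Mul(-1973699, Pow(Mul(Pow(Add(237, -274), -1), Add(-2133, Mul(-9, -274), Mul(2, -1775))), -1)), Mul(3224504, Pow(498808, -1))) = Add(Mul(-1973699, Pow(Mul(Pow(-37, -1), Add(-2133, 2466, -3550)), -1)), Mul(3224504, Rational(1, 498808))) = Add(Mul(-1973699, Pow(Mul(Rational(-1, 37), -3217), -1)), Rational(403063, 62351)) = Add(Mul(-1973699, Pow(Rational(3217, 37), -1)), Rational(403063, 62351)) = Add(Mul(-1973699, Rational(37, 3217)), Rational(403063, 62351)) = Add(Rational(-73026863, 3217), Rational(403063, 62351)) = Rational(-4552001281242, 200583167)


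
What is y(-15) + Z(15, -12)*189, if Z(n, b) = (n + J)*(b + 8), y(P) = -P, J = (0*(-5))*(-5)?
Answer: -11325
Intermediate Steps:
J = 0 (J = 0*(-5) = 0)
Z(n, b) = n*(8 + b) (Z(n, b) = (n + 0)*(b + 8) = n*(8 + b))
y(-15) + Z(15, -12)*189 = -1*(-15) + (15*(8 - 12))*189 = 15 + (15*(-4))*189 = 15 - 60*189 = 15 - 11340 = -11325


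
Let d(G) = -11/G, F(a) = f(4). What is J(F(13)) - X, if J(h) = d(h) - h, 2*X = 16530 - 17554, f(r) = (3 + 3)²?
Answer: 17125/36 ≈ 475.69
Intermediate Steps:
f(r) = 36 (f(r) = 6² = 36)
X = -512 (X = (16530 - 17554)/2 = (½)*(-1024) = -512)
F(a) = 36
J(h) = -h - 11/h (J(h) = -11/h - h = -h - 11/h)
J(F(13)) - X = (-1*36 - 11/36) - 1*(-512) = (-36 - 11*1/36) + 512 = (-36 - 11/36) + 512 = -1307/36 + 512 = 17125/36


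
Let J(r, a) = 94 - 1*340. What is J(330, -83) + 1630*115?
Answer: 187204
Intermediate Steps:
J(r, a) = -246 (J(r, a) = 94 - 340 = -246)
J(330, -83) + 1630*115 = -246 + 1630*115 = -246 + 187450 = 187204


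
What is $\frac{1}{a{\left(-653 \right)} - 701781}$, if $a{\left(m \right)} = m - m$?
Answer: $- \frac{1}{701781} \approx -1.4249 \cdot 10^{-6}$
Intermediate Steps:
$a{\left(m \right)} = 0$
$\frac{1}{a{\left(-653 \right)} - 701781} = \frac{1}{0 - 701781} = \frac{1}{-701781} = - \frac{1}{701781}$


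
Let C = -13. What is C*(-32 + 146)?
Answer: -1482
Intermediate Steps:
C*(-32 + 146) = -13*(-32 + 146) = -13*114 = -1482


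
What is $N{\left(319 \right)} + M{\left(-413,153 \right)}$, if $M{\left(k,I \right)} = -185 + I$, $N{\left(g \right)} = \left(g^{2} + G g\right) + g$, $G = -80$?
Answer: $76528$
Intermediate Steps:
$N{\left(g \right)} = g^{2} - 79 g$ ($N{\left(g \right)} = \left(g^{2} - 80 g\right) + g = g^{2} - 79 g$)
$N{\left(319 \right)} + M{\left(-413,153 \right)} = 319 \left(-79 + 319\right) + \left(-185 + 153\right) = 319 \cdot 240 - 32 = 76560 - 32 = 76528$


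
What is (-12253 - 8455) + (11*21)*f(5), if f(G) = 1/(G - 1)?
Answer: -82601/4 ≈ -20650.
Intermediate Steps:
f(G) = 1/(-1 + G)
(-12253 - 8455) + (11*21)*f(5) = (-12253 - 8455) + (11*21)/(-1 + 5) = -20708 + 231/4 = -82601/4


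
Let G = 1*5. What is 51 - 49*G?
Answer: -194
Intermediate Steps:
G = 5
51 - 49*G = 51 - 49*5 = 51 - 245 = -194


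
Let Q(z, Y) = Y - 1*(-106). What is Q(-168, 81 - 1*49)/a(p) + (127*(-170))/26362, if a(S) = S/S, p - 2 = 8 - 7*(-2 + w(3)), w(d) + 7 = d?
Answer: 1808183/13181 ≈ 137.18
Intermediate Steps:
w(d) = -7 + d
Q(z, Y) = 106 + Y (Q(z, Y) = Y + 106 = 106 + Y)
p = 52 (p = 2 + (8 - 7*(-2 + (-7 + 3))) = 2 + (8 - 7*(-2 - 4)) = 2 + (8 - 7*(-6)) = 2 + (8 + 42) = 2 + 50 = 52)
a(S) = 1
Q(-168, 81 - 1*49)/a(p) + (127*(-170))/26362 = (106 + (81 - 1*49))/1 + (127*(-170))/26362 = (106 + (81 - 49))*1 - 21590*1/26362 = (106 + 32)*1 - 10795/13181 = 138*1 - 10795/13181 = 138 - 10795/13181 = 1808183/13181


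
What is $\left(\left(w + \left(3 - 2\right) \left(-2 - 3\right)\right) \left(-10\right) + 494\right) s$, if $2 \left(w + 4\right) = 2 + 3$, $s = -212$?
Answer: $-118508$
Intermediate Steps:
$w = - \frac{3}{2}$ ($w = -4 + \frac{2 + 3}{2} = -4 + \frac{1}{2} \cdot 5 = -4 + \frac{5}{2} = - \frac{3}{2} \approx -1.5$)
$\left(\left(w + \left(3 - 2\right) \left(-2 - 3\right)\right) \left(-10\right) + 494\right) s = \left(\left(- \frac{3}{2} + \left(3 - 2\right) \left(-2 - 3\right)\right) \left(-10\right) + 494\right) \left(-212\right) = \left(\left(- \frac{3}{2} + 1 \left(-5\right)\right) \left(-10\right) + 494\right) \left(-212\right) = \left(\left(- \frac{3}{2} - 5\right) \left(-10\right) + 494\right) \left(-212\right) = \left(\left(- \frac{13}{2}\right) \left(-10\right) + 494\right) \left(-212\right) = \left(65 + 494\right) \left(-212\right) = 559 \left(-212\right) = -118508$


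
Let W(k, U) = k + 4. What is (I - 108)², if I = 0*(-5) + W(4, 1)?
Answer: 10000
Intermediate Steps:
W(k, U) = 4 + k
I = 8 (I = 0*(-5) + (4 + 4) = 0 + 8 = 8)
(I - 108)² = (8 - 108)² = (-100)² = 10000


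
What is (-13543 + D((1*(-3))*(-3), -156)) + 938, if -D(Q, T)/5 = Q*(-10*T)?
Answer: -82805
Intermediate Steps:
D(Q, T) = 50*Q*T (D(Q, T) = -5*Q*(-10*T) = -(-50)*Q*T = 50*Q*T)
(-13543 + D((1*(-3))*(-3), -156)) + 938 = (-13543 + 50*((1*(-3))*(-3))*(-156)) + 938 = (-13543 + 50*(-3*(-3))*(-156)) + 938 = (-13543 + 50*9*(-156)) + 938 = (-13543 - 70200) + 938 = -83743 + 938 = -82805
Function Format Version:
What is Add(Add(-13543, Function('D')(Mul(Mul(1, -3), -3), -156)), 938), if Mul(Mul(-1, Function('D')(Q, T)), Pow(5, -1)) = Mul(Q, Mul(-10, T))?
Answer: -82805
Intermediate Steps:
Function('D')(Q, T) = Mul(50, Q, T) (Function('D')(Q, T) = Mul(-5, Mul(Q, Mul(-10, T))) = Mul(-5, Mul(-10, Q, T)) = Mul(50, Q, T))
Add(Add(-13543, Function('D')(Mul(Mul(1, -3), -3), -156)), 938) = Add(Add(-13543, Mul(50, Mul(Mul(1, -3), -3), -156)), 938) = Add(Add(-13543, Mul(50, Mul(-3, -3), -156)), 938) = Add(Add(-13543, Mul(50, 9, -156)), 938) = Add(Add(-13543, -70200), 938) = Add(-83743, 938) = -82805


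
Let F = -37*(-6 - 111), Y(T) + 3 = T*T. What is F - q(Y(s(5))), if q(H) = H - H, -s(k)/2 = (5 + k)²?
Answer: 4329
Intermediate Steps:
s(k) = -2*(5 + k)²
Y(T) = -3 + T² (Y(T) = -3 + T*T = -3 + T²)
F = 4329 (F = -37*(-117) = 4329)
q(H) = 0
F - q(Y(s(5))) = 4329 - 1*0 = 4329 + 0 = 4329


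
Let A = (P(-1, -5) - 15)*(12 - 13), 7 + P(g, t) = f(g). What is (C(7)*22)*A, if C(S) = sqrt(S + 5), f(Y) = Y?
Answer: 1012*sqrt(3) ≈ 1752.8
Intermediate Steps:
P(g, t) = -7 + g
A = 23 (A = ((-7 - 1) - 15)*(12 - 13) = (-8 - 15)*(-1) = -23*(-1) = 23)
C(S) = sqrt(5 + S)
(C(7)*22)*A = (sqrt(5 + 7)*22)*23 = (sqrt(12)*22)*23 = ((2*sqrt(3))*22)*23 = (44*sqrt(3))*23 = 1012*sqrt(3)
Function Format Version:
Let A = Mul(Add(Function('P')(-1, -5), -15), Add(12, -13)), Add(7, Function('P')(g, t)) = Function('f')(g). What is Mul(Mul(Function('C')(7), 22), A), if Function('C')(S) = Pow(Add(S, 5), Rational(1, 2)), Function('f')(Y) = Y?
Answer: Mul(1012, Pow(3, Rational(1, 2))) ≈ 1752.8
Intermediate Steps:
Function('P')(g, t) = Add(-7, g)
A = 23 (A = Mul(Add(Add(-7, -1), -15), Add(12, -13)) = Mul(Add(-8, -15), -1) = Mul(-23, -1) = 23)
Function('C')(S) = Pow(Add(5, S), Rational(1, 2))
Mul(Mul(Function('C')(7), 22), A) = Mul(Mul(Pow(Add(5, 7), Rational(1, 2)), 22), 23) = Mul(Mul(Pow(12, Rational(1, 2)), 22), 23) = Mul(Mul(Mul(2, Pow(3, Rational(1, 2))), 22), 23) = Mul(Mul(44, Pow(3, Rational(1, 2))), 23) = Mul(1012, Pow(3, Rational(1, 2)))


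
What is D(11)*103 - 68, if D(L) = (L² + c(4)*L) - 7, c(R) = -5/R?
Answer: 41031/4 ≈ 10258.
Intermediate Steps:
D(L) = -7 + L² - 5*L/4 (D(L) = (L² + (-5/4)*L) - 7 = (L² + (-5*¼)*L) - 7 = (L² - 5*L/4) - 7 = -7 + L² - 5*L/4)
D(11)*103 - 68 = (-7 + 11² - 5/4*11)*103 - 68 = (-7 + 121 - 55/4)*103 - 68 = (401/4)*103 - 68 = 41303/4 - 68 = 41031/4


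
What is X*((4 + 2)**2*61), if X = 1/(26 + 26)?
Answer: 549/13 ≈ 42.231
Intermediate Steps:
X = 1/52 ≈ 0.019231
X*((4 + 2)**2*61) = ((4 + 2)**2*61)/52 = (6**2*61)/52 = (36*61)/52 = (1/52)*2196 = 549/13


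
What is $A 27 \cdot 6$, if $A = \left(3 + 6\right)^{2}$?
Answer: $13122$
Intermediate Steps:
$A = 81$ ($A = 9^{2} = 81$)
$A 27 \cdot 6 = 81 \cdot 27 \cdot 6 = 2187 \cdot 6 = 13122$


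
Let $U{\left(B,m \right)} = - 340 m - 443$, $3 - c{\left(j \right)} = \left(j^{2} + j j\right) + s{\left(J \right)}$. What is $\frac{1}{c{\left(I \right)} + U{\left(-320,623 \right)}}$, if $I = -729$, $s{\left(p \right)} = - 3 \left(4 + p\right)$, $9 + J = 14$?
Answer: $- \frac{1}{1275115} \approx -7.8424 \cdot 10^{-7}$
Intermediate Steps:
$J = 5$ ($J = -9 + 14 = 5$)
$s{\left(p \right)} = -12 - 3 p$
$c{\left(j \right)} = 30 - 2 j^{2}$ ($c{\left(j \right)} = 3 - \left(\left(j^{2} + j j\right) - 27\right) = 3 - \left(\left(j^{2} + j^{2}\right) - 27\right) = 3 - \left(2 j^{2} - 27\right) = 3 - \left(-27 + 2 j^{2}\right) = 30 - 2 j^{2}$)
$U{\left(B,m \right)} = -443 - 340 m$
$\frac{1}{c{\left(I \right)} + U{\left(-320,623 \right)}} = \frac{1}{\left(30 - 2 \left(-729\right)^{2}\right) - 212263} = \frac{1}{\left(30 - 1062882\right) - 212263} = \frac{1}{-1062852 - 212263} = \frac{1}{-1275115} = - \frac{1}{1275115}$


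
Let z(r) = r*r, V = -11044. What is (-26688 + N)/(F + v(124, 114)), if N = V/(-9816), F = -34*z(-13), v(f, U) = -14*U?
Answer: 65489591/18017268 ≈ 3.6348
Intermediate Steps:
z(r) = r**2
F = -5746 (F = -34*(-13)**2 = -34*169 = -5746)
N = 2761/2454 (N = -11044/(-9816) = -11044*(-1/9816) = 2761/2454 ≈ 1.1251)
(-26688 + N)/(F + v(124, 114)) = (-26688 + 2761/2454)/(-5746 - 14*114) = -65489591/(2454*(-5746 - 1596)) = -65489591/2454/(-7342) = -65489591/2454*(-1/7342) = 65489591/18017268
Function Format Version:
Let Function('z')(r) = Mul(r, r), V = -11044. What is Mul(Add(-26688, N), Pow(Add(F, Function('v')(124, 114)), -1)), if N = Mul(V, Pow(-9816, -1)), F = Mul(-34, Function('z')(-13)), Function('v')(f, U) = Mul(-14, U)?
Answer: Rational(65489591, 18017268) ≈ 3.6348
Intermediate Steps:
Function('z')(r) = Pow(r, 2)
F = -5746 (F = Mul(-34, Pow(-13, 2)) = Mul(-34, 169) = -5746)
N = Rational(2761, 2454) (N = Mul(-11044, Pow(-9816, -1)) = Mul(-11044, Rational(-1, 9816)) = Rational(2761, 2454) ≈ 1.1251)
Mul(Add(-26688, N), Pow(Add(F, Function('v')(124, 114)), -1)) = Mul(Add(-26688, Rational(2761, 2454)), Pow(Add(-5746, Mul(-14, 114)), -1)) = Mul(Rational(-65489591, 2454), Pow(Add(-5746, -1596), -1)) = Mul(Rational(-65489591, 2454), Pow(-7342, -1)) = Mul(Rational(-65489591, 2454), Rational(-1, 7342)) = Rational(65489591, 18017268)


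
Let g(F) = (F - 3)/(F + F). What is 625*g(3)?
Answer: 0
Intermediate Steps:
g(F) = (-3 + F)/(2*F) (g(F) = (-3 + F)/((2*F)) = (-3 + F)*(1/(2*F)) = (-3 + F)/(2*F))
625*g(3) = 625*((½)*(-3 + 3)/3) = 625*((½)*(⅓)*0) = 625*0 = 0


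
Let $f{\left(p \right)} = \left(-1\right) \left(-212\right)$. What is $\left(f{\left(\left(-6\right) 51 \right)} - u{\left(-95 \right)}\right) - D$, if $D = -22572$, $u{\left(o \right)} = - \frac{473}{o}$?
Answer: $\frac{2164007}{95} \approx 22779.0$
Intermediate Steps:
$f{\left(p \right)} = 212$
$\left(f{\left(\left(-6\right) 51 \right)} - u{\left(-95 \right)}\right) - D = \left(212 - - \frac{473}{-95}\right) - -22572 = \left(212 - \left(-473\right) \left(- \frac{1}{95}\right)\right) + 22572 = \left(212 - \frac{473}{95}\right) + 22572 = \frac{19667}{95} + 22572 = \frac{2164007}{95}$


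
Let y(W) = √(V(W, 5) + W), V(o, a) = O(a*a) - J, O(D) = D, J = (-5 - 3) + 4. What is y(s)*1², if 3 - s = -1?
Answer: √33 ≈ 5.7446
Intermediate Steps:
s = 4 (s = 3 - 1*(-1) = 3 + 1 = 4)
J = -4 (J = -8 + 4 = -4)
V(o, a) = 4 + a² (V(o, a) = a*a - 1*(-4) = a² + 4 = 4 + a²)
y(W) = √(29 + W) (y(W) = √((4 + 5²) + W) = √((4 + 25) + W) = √(29 + W))
y(s)*1² = √(29 + 4)*1² = √33*1 = √33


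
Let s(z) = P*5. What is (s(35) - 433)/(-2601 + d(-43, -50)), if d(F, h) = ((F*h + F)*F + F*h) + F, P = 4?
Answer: 413/91095 ≈ 0.0045337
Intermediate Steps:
d(F, h) = F + F*h + F*(F + F*h) (d(F, h) = ((F + F*h)*F + F*h) + F = (F*(F + F*h) + F*h) + F = (F*h + F*(F + F*h)) + F = F + F*h + F*(F + F*h))
s(z) = 20 (s(z) = 4*5 = 20)
(s(35) - 433)/(-2601 + d(-43, -50)) = (20 - 433)/(-2601 - 43*(1 - 43 - 50 - 43*(-50))) = -413/(-2601 - 43*(1 - 43 - 50 + 2150)) = -413/(-2601 - 43*2058) = -413/(-2601 - 88494) = -413/(-91095) = -413*(-1/91095) = 413/91095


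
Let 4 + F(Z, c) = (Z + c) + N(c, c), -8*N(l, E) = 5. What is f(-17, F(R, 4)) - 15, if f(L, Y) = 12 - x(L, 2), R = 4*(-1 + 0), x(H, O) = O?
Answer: -5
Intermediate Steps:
N(l, E) = -5/8 (N(l, E) = -1/8*5 = -5/8)
R = -4 (R = 4*(-1) = -4)
F(Z, c) = -37/8 + Z + c (F(Z, c) = -4 + ((Z + c) - 5/8) = -4 + (-5/8 + Z + c) = -37/8 + Z + c)
f(L, Y) = 10 (f(L, Y) = 12 - 1*2 = 12 - 2 = 10)
f(-17, F(R, 4)) - 15 = 10 - 15 = -5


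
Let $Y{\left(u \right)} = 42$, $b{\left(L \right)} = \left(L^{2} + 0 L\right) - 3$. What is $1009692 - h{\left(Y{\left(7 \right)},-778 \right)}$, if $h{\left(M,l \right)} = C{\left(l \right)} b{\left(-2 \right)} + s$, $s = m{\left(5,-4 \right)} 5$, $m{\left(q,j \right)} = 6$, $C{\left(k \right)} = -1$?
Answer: $1009663$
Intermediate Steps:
$b{\left(L \right)} = -3 + L^{2}$ ($b{\left(L \right)} = \left(L^{2} + 0\right) - 3 = L^{2} - 3 = -3 + L^{2}$)
$s = 30$ ($s = 6 \cdot 5 = 30$)
$h{\left(M,l \right)} = 29$ ($h{\left(M,l \right)} = - (-3 + \left(-2\right)^{2}) + 30 = - (-3 + 4) + 30 = \left(-1\right) 1 + 30 = -1 + 30 = 29$)
$1009692 - h{\left(Y{\left(7 \right)},-778 \right)} = 1009692 - 29 = 1009663$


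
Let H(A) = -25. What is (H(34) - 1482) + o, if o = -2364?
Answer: -3871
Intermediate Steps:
(H(34) - 1482) + o = (-25 - 1482) - 2364 = -1507 - 2364 = -3871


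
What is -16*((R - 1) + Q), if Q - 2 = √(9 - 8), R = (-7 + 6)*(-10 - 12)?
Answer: -384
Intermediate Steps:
R = 22 (R = -1*(-22) = 22)
Q = 3 (Q = 2 + √(9 - 8) = 2 + √1 = 2 + 1 = 3)
-16*((R - 1) + Q) = -16*((22 - 1) + 3) = -16*(21 + 3) = -16*24 = -384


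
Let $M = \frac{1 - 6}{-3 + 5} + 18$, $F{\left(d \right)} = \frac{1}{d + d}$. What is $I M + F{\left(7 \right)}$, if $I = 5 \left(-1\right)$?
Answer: $- \frac{542}{7} \approx -77.429$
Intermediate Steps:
$F{\left(d \right)} = \frac{1}{2 d}$
$I = -5$
$M = \frac{31}{2}$ ($M = - \frac{5}{2} + 18 = \frac{31}{2} \approx 15.5$)
$I M + F{\left(7 \right)} = \left(-5\right) \frac{31}{2} + \frac{1}{2 \cdot 7} = - \frac{155}{2} + \frac{1}{2} \cdot \frac{1}{7} = - \frac{155}{2} + \frac{1}{14} = - \frac{542}{7}$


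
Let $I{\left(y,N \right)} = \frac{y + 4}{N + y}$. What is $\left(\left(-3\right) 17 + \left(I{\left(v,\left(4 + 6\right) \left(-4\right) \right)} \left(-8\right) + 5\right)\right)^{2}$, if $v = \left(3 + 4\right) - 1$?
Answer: $\frac{550564}{289} \approx 1905.1$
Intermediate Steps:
$v = 6$ ($v = 7 - 1 = 6$)
$I{\left(y,N \right)} = \frac{4 + y}{N + y}$
$\left(\left(-3\right) 17 + \left(I{\left(v,\left(4 + 6\right) \left(-4\right) \right)} \left(-8\right) + 5\right)\right)^{2} = \left(\left(-3\right) 17 + \left(\frac{4 + 6}{\left(4 + 6\right) \left(-4\right) + 6} \left(-8\right) + 5\right)\right)^{2} = \left(-51 + \left(\frac{1}{10 \left(-4\right) + 6} \cdot 10 \left(-8\right) + 5\right)\right)^{2} = \left(-51 + \left(\frac{1}{-40 + 6} \cdot 10 \left(-8\right) + 5\right)\right)^{2} = \left(-51 + \left(\frac{1}{-34} \cdot 10 \left(-8\right) + 5\right)\right)^{2} = \left(-51 + \left(\left(- \frac{1}{34}\right) 10 \left(-8\right) + 5\right)\right)^{2} = \left(-51 + \left(\left(- \frac{5}{17}\right) \left(-8\right) + 5\right)\right)^{2} = \left(-51 + \left(\frac{40}{17} + 5\right)\right)^{2} = \left(-51 + \frac{125}{17}\right)^{2} = \left(- \frac{742}{17}\right)^{2} = \frac{550564}{289}$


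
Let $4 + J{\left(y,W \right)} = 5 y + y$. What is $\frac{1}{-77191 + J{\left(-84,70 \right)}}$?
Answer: $- \frac{1}{77699} \approx -1.287 \cdot 10^{-5}$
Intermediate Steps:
$J{\left(y,W \right)} = -4 + 6 y$ ($J{\left(y,W \right)} = -4 + \left(5 y + y\right) = -4 + 6 y$)
$\frac{1}{-77191 + J{\left(-84,70 \right)}} = \frac{1}{-77191 + \left(-4 + 6 \left(-84\right)\right)} = \frac{1}{-77191 - 508} = \frac{1}{-77699} = - \frac{1}{77699}$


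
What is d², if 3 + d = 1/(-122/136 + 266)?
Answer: 2917404169/324972729 ≈ 8.9774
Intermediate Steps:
d = -54013/18027 (d = -3 + 1/(-122/136 + 266) = -3 + 1/(-122*1/136 + 266) = -3 + 1/(-61/68 + 266) = -3 + 1/(18027/68) = -3 + 68/18027 = -54013/18027 ≈ -2.9962)
d² = (-54013/18027)² = 2917404169/324972729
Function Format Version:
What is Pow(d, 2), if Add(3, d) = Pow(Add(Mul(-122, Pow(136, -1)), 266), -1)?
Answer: Rational(2917404169, 324972729) ≈ 8.9774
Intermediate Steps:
d = Rational(-54013, 18027) (d = Add(-3, Pow(Add(Mul(-122, Pow(136, -1)), 266), -1)) = Add(-3, Pow(Add(Mul(-122, Rational(1, 136)), 266), -1)) = Add(-3, Pow(Add(Rational(-61, 68), 266), -1)) = Add(-3, Pow(Rational(18027, 68), -1)) = Add(-3, Rational(68, 18027)) = Rational(-54013, 18027) ≈ -2.9962)
Pow(d, 2) = Pow(Rational(-54013, 18027), 2) = Rational(2917404169, 324972729)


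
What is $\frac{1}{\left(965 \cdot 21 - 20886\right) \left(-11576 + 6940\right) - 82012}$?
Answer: $\frac{1}{2796944} \approx 3.5753 \cdot 10^{-7}$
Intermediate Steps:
$\frac{1}{\left(965 \cdot 21 - 20886\right) \left(-11576 + 6940\right) - 82012} = \frac{1}{\left(20265 - 20886\right) \left(-4636\right) - 82012} = \frac{1}{\left(-621\right) \left(-4636\right) - 82012} = \frac{1}{2878956 - 82012} = \frac{1}{2796944}$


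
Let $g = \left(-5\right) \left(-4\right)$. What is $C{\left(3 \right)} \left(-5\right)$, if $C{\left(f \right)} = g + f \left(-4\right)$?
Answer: $-40$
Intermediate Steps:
$g = 20$
$C{\left(f \right)} = 20 - 4 f$ ($C{\left(f \right)} = 20 + f \left(-4\right) = 20 - 4 f$)
$C{\left(3 \right)} \left(-5\right) = \left(20 - 12\right) \left(-5\right) = 8 \left(-5\right) = -40$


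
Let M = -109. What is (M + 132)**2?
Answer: 529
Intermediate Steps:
(M + 132)**2 = (-109 + 132)**2 = 23**2 = 529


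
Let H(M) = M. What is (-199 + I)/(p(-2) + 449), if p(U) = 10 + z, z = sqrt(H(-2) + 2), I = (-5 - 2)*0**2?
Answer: -199/459 ≈ -0.43355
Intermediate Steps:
I = 0 (I = -7*0 = 0)
z = 0 (z = sqrt(-2 + 2) = sqrt(0) = 0)
p(U) = 10 (p(U) = 10 + 0 = 10)
(-199 + I)/(p(-2) + 449) = (-199 + 0)/(10 + 449) = -199/459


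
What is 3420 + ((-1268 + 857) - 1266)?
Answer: 1743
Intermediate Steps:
3420 + ((-1268 + 857) - 1266) = 3420 + (-411 - 1266) = 3420 - 1677 = 1743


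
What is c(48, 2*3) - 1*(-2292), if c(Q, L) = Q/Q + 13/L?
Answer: 13771/6 ≈ 2295.2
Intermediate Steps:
c(Q, L) = 1 + 13/L
c(48, 2*3) - 1*(-2292) = (13 + 2*3)/((2*3)) - 1*(-2292) = (13 + 6)/6 + 2292 = (1/6)*19 + 2292 = 19/6 + 2292 = 13771/6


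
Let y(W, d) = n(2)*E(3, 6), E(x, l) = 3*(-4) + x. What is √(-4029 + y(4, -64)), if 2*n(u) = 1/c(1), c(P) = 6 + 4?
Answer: I*√402945/10 ≈ 63.478*I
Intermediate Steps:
c(P) = 10
E(x, l) = -12 + x
n(u) = 1/20 (n(u) = (½)/10 = (½)*(⅒) = 1/20)
y(W, d) = -9/20 (y(W, d) = (-12 + 3)/20 = (1/20)*(-9) = -9/20)
√(-4029 + y(4, -64)) = √(-4029 - 9/20) = √(-80589/20) = I*√402945/10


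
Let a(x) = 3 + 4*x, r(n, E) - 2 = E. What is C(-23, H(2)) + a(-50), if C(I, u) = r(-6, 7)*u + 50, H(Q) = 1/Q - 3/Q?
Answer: -156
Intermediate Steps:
r(n, E) = 2 + E
H(Q) = -2/Q (H(Q) = 1/Q - 3/Q = -2/Q)
C(I, u) = 50 + 9*u (C(I, u) = (2 + 7)*u + 50 = 9*u + 50 = 50 + 9*u)
C(-23, H(2)) + a(-50) = (50 + 9*(-2/2)) + (3 + 4*(-50)) = (50 + 9*(-2*½)) + (3 - 200) = (50 + 9*(-1)) - 197 = (50 - 9) - 197 = 41 - 197 = -156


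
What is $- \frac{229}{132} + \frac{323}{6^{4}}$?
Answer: $- \frac{21179}{14256} \approx -1.4856$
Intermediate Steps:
$- \frac{229}{132} + \frac{323}{6^{4}} = \left(-229\right) \frac{1}{132} + \frac{323}{1296} = - \frac{229}{132} + 323 \cdot \frac{1}{1296} = - \frac{229}{132} + \frac{323}{1296} = - \frac{21179}{14256}$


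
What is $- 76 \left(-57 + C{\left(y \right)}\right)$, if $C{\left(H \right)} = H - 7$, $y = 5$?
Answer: $4484$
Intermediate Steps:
$C{\left(H \right)} = -7 + H$
$- 76 \left(-57 + C{\left(y \right)}\right) = - 76 \left(-57 + \left(-7 + 5\right)\right) = - 76 \left(-57 - 2\right) = \left(-76\right) \left(-59\right) = 4484$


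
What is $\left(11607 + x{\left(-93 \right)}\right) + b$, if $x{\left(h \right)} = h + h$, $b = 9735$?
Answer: $21156$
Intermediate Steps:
$x{\left(h \right)} = 2 h$
$\left(11607 + x{\left(-93 \right)}\right) + b = \left(11607 + 2 \left(-93\right)\right) + 9735 = \left(11607 - 186\right) + 9735 = 11421 + 9735 = 21156$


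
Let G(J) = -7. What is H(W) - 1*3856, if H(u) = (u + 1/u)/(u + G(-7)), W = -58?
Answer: -2906751/754 ≈ -3855.1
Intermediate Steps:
H(u) = (u + 1/u)/(-7 + u) (H(u) = (u + 1/u)/(u - 7) = (u + 1/u)/(-7 + u))
H(W) - 1*3856 = (1 + (-58)²)/((-58)*(-7 - 58)) - 1*3856 = -1/58*(1 + 3364)/(-65) - 3856 = -1/58*(-1/65)*3365 - 3856 = 673/754 - 3856 = -2906751/754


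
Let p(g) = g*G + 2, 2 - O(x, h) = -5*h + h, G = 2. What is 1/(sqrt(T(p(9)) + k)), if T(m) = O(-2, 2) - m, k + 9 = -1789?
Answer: -I*sqrt(113)/452 ≈ -0.023518*I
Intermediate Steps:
O(x, h) = 2 + 4*h (O(x, h) = 2 - (-5*h + h) = 2 - (-4)*h = 2 + 4*h)
p(g) = 2 + 2*g (p(g) = g*2 + 2 = 2*g + 2 = 2 + 2*g)
k = -1798 (k = -9 - 1789 = -1798)
T(m) = 10 - m (T(m) = (2 + 4*2) - m = (2 + 8) - m = 10 - m)
1/(sqrt(T(p(9)) + k)) = 1/(sqrt((10 - (2 + 2*9)) - 1798)) = 1/(sqrt((10 - (2 + 18)) - 1798)) = 1/(sqrt((10 - 1*20) - 1798)) = 1/(sqrt((10 - 20) - 1798)) = 1/(sqrt(-10 - 1798)) = 1/(sqrt(-1808)) = 1/(4*I*sqrt(113)) = -I*sqrt(113)/452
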